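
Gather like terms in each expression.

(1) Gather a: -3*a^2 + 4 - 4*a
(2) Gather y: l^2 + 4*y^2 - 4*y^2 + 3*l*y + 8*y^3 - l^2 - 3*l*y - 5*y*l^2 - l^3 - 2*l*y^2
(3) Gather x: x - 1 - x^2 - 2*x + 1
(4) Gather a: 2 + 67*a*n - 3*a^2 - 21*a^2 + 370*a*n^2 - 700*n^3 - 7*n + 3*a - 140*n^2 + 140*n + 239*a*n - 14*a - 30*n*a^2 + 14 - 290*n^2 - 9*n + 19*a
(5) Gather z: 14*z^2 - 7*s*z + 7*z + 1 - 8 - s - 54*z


(1) = -3*a^2 - 4*a + 4
(2) = -l^3 - 5*l^2*y - 2*l*y^2 + 8*y^3
(3) = -x^2 - x
(4) = a^2*(-30*n - 24) + a*(370*n^2 + 306*n + 8) - 700*n^3 - 430*n^2 + 124*n + 16
(5) = -s + 14*z^2 + z*(-7*s - 47) - 7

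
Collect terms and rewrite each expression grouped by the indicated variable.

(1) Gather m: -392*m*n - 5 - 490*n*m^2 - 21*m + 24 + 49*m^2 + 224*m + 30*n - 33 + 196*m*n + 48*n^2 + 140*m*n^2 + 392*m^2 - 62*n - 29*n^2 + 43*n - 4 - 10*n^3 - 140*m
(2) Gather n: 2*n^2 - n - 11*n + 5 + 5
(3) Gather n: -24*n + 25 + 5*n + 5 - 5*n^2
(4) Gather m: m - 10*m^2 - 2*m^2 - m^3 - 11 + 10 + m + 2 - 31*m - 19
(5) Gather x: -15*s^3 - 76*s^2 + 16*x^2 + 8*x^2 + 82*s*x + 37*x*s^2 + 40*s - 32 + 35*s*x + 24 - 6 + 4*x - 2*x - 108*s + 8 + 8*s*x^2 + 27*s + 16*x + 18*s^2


(1) = m^2*(441 - 490*n) + m*(140*n^2 - 196*n + 63) - 10*n^3 + 19*n^2 + 11*n - 18
(2) = 2*n^2 - 12*n + 10
(3) = -5*n^2 - 19*n + 30
(4) = -m^3 - 12*m^2 - 29*m - 18
(5) = -15*s^3 - 58*s^2 - 41*s + x^2*(8*s + 24) + x*(37*s^2 + 117*s + 18) - 6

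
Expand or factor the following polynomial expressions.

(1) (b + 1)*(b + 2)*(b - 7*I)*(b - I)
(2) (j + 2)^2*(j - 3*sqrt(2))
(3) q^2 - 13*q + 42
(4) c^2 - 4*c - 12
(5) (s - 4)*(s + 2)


(1) = b^4 + 3*b^3 - 8*I*b^3 - 5*b^2 - 24*I*b^2 - 21*b - 16*I*b - 14
(2) = j^3 - 3*sqrt(2)*j^2 + 4*j^2 - 12*sqrt(2)*j + 4*j - 12*sqrt(2)
(3) = (q - 7)*(q - 6)
(4) = (c - 6)*(c + 2)
(5) = s^2 - 2*s - 8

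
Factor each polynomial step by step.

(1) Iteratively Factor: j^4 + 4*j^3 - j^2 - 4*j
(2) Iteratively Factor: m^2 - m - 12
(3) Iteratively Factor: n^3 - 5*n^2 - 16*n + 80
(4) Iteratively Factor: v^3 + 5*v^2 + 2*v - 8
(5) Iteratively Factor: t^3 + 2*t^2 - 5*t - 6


(1) = (j - 1)*(j^3 + 5*j^2 + 4*j) = (j - 1)*(j + 4)*(j^2 + j) = j*(j - 1)*(j + 4)*(j + 1)
(2) = (m + 3)*(m - 4)
(3) = (n - 5)*(n^2 - 16) = (n - 5)*(n - 4)*(n + 4)
(4) = (v + 2)*(v^2 + 3*v - 4) = (v + 2)*(v + 4)*(v - 1)
(5) = (t + 1)*(t^2 + t - 6) = (t - 2)*(t + 1)*(t + 3)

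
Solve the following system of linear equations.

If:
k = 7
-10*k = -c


Then:
c = 70
k = 7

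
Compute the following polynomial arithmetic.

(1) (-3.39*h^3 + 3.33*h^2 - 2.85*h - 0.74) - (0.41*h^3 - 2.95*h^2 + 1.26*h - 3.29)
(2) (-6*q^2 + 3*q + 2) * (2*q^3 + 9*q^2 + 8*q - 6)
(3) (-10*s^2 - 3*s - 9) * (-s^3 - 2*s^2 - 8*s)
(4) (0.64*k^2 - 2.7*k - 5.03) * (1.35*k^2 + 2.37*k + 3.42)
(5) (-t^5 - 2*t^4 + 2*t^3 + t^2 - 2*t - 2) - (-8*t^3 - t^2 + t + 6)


(1) = -3.8*h^3 + 6.28*h^2 - 4.11*h + 2.55
(2) = -12*q^5 - 48*q^4 - 17*q^3 + 78*q^2 - 2*q - 12
(3) = 10*s^5 + 23*s^4 + 95*s^3 + 42*s^2 + 72*s
(4) = 0.864*k^4 - 2.1282*k^3 - 11.0007*k^2 - 21.1551*k - 17.2026
(5) = -t^5 - 2*t^4 + 10*t^3 + 2*t^2 - 3*t - 8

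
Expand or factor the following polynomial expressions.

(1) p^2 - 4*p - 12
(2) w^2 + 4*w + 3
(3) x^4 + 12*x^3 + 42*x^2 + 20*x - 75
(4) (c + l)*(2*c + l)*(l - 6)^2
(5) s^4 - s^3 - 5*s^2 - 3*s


(1) = (p - 6)*(p + 2)
(2) = (w + 1)*(w + 3)
(3) = (x - 1)*(x + 3)*(x + 5)^2
(4) = 2*c^2*l^2 - 24*c^2*l + 72*c^2 + 3*c*l^3 - 36*c*l^2 + 108*c*l + l^4 - 12*l^3 + 36*l^2
(5) = s*(s - 3)*(s + 1)^2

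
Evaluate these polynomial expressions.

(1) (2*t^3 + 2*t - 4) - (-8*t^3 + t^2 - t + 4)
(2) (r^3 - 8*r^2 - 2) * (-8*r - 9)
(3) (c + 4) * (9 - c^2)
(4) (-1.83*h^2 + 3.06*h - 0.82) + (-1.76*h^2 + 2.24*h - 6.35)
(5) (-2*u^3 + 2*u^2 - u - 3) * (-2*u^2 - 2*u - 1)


(1) = 10*t^3 - t^2 + 3*t - 8
(2) = -8*r^4 + 55*r^3 + 72*r^2 + 16*r + 18
(3) = -c^3 - 4*c^2 + 9*c + 36
(4) = -3.59*h^2 + 5.3*h - 7.17
(5) = 4*u^5 + 6*u^2 + 7*u + 3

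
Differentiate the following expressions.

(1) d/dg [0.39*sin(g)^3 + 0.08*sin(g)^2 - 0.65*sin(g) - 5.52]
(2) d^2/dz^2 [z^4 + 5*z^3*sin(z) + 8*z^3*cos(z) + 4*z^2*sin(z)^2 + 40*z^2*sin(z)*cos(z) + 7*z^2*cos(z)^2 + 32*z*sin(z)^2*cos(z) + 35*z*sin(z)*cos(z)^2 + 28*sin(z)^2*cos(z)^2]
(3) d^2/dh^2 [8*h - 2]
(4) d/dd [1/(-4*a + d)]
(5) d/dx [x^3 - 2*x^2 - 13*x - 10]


(1) = (1.17*sin(g)^2 + 0.16*sin(g) - 0.65)*cos(g)
(2) = -5*z^3*sin(z) - 8*z^3*cos(z) - 48*z^2*sin(z) - 80*z^2*sin(2*z) + 30*z^2*cos(z) - 6*z^2*cos(2*z) + 12*z^2 + 85*z*sin(z)/4 - 12*z*sin(2*z) - 315*z*sin(3*z)/4 + 40*z*cos(z) + 160*z*cos(2*z) + 72*z*cos(3*z) - 16*sin(z) + 40*sin(2*z) + 48*sin(3*z) + 35*cos(z)/2 + 112*cos(2*z)^2 + 3*cos(2*z) + 105*cos(3*z)/2 - 45
(3) = 0
(4) = -1/(4*a - d)^2
(5) = 3*x^2 - 4*x - 13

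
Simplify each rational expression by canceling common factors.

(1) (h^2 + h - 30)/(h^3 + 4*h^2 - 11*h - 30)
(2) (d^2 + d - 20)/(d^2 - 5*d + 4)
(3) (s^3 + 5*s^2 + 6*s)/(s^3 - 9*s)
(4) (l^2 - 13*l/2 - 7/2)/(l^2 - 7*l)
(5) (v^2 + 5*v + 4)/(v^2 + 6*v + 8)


(1) = (h^2 + h - 30)/(h^3 + 4*h^2 - 11*h - 30)
(2) = (d + 5)/(d - 1)
(3) = (s + 2)/(s - 3)
(4) = (2*l + 1)/(2*l)
(5) = (v + 1)/(v + 2)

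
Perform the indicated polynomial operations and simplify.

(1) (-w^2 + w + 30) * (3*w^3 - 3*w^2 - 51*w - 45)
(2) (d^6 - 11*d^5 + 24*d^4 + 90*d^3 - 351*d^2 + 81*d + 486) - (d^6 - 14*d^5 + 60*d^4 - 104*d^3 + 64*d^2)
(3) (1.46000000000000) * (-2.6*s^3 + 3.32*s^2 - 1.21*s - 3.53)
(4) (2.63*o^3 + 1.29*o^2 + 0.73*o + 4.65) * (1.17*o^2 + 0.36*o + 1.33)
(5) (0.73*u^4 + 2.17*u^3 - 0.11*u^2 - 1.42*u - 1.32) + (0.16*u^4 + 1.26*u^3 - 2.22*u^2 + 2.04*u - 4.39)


(1) = -3*w^5 + 6*w^4 + 138*w^3 - 96*w^2 - 1575*w - 1350
(2) = 3*d^5 - 36*d^4 + 194*d^3 - 415*d^2 + 81*d + 486
(3) = -3.796*s^3 + 4.8472*s^2 - 1.7666*s - 5.1538
(4) = 3.0771*o^5 + 2.4561*o^4 + 4.8164*o^3 + 7.419*o^2 + 2.6449*o + 6.1845
(5) = 0.89*u^4 + 3.43*u^3 - 2.33*u^2 + 0.62*u - 5.71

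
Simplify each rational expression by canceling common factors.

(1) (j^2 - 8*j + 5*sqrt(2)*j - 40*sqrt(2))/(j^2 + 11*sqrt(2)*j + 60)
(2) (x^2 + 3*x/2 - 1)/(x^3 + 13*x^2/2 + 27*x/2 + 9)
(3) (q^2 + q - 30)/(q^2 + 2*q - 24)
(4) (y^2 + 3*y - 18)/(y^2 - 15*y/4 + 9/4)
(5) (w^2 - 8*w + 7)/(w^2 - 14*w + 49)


(1) = (j - 8)/(j + 6*sqrt(2))
(2) = (2*x - 1)/(2*x^2 + 9*x + 9)
(3) = (q - 5)/(q - 4)
(4) = (4*y + 24)/(4*y - 3)
(5) = (w - 1)/(w - 7)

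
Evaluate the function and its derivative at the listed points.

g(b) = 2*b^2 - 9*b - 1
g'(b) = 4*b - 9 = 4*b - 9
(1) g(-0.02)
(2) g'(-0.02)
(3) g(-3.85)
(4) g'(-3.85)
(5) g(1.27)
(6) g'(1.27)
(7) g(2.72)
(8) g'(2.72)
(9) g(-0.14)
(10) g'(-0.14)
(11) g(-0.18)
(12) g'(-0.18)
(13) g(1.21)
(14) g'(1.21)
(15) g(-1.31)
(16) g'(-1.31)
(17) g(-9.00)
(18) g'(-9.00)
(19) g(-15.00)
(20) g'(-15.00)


(1) = -0.82
(2) = -9.08
(3) = 63.30
(4) = -24.40
(5) = -9.20
(6) = -3.92
(7) = -10.68
(8) = 1.88
(9) = 0.30
(10) = -9.56
(11) = 0.68
(12) = -9.72
(13) = -8.96
(14) = -4.16
(15) = 14.22
(16) = -14.24
(17) = 242.00
(18) = -45.00
(19) = 584.00
(20) = -69.00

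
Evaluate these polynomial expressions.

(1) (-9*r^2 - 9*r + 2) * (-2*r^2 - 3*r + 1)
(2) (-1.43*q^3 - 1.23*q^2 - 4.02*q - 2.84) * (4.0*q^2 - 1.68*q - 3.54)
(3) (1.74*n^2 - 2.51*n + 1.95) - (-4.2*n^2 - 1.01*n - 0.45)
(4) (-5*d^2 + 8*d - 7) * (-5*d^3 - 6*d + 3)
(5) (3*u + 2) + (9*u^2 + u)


(1) = 18*r^4 + 45*r^3 + 14*r^2 - 15*r + 2
(2) = -5.72*q^5 - 2.5176*q^4 - 8.9514*q^3 - 0.2522*q^2 + 19.002*q + 10.0536
(3) = 5.94*n^2 - 1.5*n + 2.4
(4) = 25*d^5 - 40*d^4 + 65*d^3 - 63*d^2 + 66*d - 21
(5) = 9*u^2 + 4*u + 2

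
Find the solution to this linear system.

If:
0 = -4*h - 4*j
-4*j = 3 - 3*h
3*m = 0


Then:
h = 3/7
j = -3/7
m = 0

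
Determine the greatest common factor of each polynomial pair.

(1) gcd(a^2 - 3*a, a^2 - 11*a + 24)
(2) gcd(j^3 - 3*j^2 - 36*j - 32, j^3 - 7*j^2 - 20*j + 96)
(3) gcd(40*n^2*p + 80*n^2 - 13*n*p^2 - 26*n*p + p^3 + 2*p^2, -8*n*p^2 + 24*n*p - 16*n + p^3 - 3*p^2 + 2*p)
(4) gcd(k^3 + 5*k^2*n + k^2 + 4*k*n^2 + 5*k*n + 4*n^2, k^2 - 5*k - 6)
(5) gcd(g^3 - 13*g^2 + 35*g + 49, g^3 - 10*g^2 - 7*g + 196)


(1) = gcd(a*(a - 3), (a - 8)*(a - 3)) = a - 3
(2) = j^2 - 4*j - 32
(3) = -8*n + p
(4) = k + 1
(5) = g^2 - 14*g + 49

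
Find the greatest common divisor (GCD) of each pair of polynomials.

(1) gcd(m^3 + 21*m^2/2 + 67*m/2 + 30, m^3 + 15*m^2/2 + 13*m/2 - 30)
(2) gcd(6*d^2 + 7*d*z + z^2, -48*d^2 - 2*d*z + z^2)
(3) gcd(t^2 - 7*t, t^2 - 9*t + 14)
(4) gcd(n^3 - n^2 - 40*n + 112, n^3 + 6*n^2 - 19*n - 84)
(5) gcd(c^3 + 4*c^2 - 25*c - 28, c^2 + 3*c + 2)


(1) = gcd((m + 3/2)*(m + 4)*(m + 5), (m - 3/2)*(m + 4)*(m + 5)) = m^2 + 9*m + 20
(2) = gcd((d + z)*(6*d + z), (-8*d + z)*(6*d + z)) = 6*d + z
(3) = t - 7
(4) = n^2 + 3*n - 28
(5) = gcd((c - 4)*(c + 1)*(c + 7), (c + 1)*(c + 2)) = c + 1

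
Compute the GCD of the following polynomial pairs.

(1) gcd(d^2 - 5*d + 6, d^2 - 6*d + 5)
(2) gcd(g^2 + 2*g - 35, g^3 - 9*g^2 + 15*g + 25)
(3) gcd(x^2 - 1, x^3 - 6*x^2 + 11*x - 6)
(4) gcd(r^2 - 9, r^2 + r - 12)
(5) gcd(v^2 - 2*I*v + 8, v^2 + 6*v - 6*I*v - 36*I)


(1) = gcd((d - 3)*(d - 2), (d - 5)*(d - 1)) = 1
(2) = g - 5
(3) = gcd((x - 1)*(x + 1), (x - 3)*(x - 2)*(x - 1)) = x - 1
(4) = r - 3
(5) = gcd((v - 4*I)*(v + 2*I), (v + 6)*(v - 6*I)) = 1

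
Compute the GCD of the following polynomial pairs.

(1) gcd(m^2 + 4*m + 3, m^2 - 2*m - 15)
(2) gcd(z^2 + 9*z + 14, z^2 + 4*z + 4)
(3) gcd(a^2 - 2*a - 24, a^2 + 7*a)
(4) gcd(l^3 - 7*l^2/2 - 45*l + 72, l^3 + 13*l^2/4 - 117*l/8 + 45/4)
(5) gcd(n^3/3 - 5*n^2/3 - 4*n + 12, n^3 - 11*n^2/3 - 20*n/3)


(1) = m + 3
(2) = z + 2
(3) = gcd((a - 6)*(a + 4), a*(a + 7)) = 1
(4) = gcd((l - 8)*(l - 3/2)*(l + 6), (l - 3/2)*(l - 5/4)*(l + 6)) = l^2 + 9*l/2 - 9
(5) = gcd((n/3 + 1)*(n - 6)*(n - 2), n*(n - 5)*(n + 4/3)) = 1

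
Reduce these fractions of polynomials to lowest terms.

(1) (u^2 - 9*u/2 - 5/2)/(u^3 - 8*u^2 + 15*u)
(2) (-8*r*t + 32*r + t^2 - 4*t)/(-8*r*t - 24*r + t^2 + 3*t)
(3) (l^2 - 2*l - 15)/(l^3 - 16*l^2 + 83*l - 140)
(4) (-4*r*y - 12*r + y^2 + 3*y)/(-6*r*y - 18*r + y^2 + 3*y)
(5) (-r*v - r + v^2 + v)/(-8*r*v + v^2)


(1) = (2*u + 1)/(2*u^2 - 6*u)
(2) = (t - 4)/(t + 3)
(3) = (l + 3)/(l^2 - 11*l + 28)
(4) = (-4*r + y)/(-6*r + y)
(5) = (r*v + r - v^2 - v)/(8*r*v - v^2)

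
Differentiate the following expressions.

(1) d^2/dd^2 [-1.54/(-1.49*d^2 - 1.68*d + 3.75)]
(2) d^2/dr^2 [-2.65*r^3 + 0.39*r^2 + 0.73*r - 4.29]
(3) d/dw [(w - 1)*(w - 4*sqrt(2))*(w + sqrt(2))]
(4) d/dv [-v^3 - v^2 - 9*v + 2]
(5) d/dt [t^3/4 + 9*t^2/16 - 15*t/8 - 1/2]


(1) = (-6.837908*d^2 - 7.709856*d + 1.54*(2.98*d + 1.68)*(5.96*d + 3.36) + 17.2095)/(1.49*d^2 + 1.68*d - 3.75)^3
(2) = 0.78 - 15.9*r
(3) = 3*w^2 - 6*sqrt(2)*w - 2*w - 8 + 3*sqrt(2)
(4) = -3*v^2 - 2*v - 9
(5) = 3*t^2/4 + 9*t/8 - 15/8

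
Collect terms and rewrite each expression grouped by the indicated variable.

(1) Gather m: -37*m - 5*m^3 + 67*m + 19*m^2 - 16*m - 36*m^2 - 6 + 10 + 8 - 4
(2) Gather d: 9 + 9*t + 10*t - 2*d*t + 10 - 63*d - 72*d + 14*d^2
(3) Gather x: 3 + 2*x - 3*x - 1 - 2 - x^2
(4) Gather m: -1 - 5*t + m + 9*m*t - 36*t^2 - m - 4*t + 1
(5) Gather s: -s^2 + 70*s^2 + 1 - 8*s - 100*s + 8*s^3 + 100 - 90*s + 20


(1) = -5*m^3 - 17*m^2 + 14*m + 8
(2) = 14*d^2 + d*(-2*t - 135) + 19*t + 19
(3) = -x^2 - x
(4) = 9*m*t - 36*t^2 - 9*t
(5) = 8*s^3 + 69*s^2 - 198*s + 121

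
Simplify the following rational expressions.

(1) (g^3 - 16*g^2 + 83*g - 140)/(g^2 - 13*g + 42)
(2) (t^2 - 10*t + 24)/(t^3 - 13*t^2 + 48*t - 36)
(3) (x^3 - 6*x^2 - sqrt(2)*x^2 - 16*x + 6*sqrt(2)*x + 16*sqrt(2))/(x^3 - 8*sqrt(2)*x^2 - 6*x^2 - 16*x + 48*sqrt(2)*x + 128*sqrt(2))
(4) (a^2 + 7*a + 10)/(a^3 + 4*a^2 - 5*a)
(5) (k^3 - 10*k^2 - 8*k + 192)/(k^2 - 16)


(1) = (g^2 - 9*g + 20)/(g - 6)
(2) = (t - 4)/(t^2 - 7*t + 6)
(3) = (x - sqrt(2))/(x - 8*sqrt(2))
(4) = (a + 2)/(a^2 - a)
(5) = (k^2 - 14*k + 48)/(k - 4)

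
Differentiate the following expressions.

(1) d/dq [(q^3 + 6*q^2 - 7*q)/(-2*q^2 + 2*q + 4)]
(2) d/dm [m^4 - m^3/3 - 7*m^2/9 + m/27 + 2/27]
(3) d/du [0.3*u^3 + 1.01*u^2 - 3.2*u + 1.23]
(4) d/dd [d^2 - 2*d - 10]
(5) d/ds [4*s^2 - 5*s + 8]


(1) = (-q^4 + 2*q^3 + 5*q^2 + 24*q - 14)/(2*(q^4 - 2*q^3 - 3*q^2 + 4*q + 4))
(2) = 4*m^3 - m^2 - 14*m/9 + 1/27
(3) = 0.9*u^2 + 2.02*u - 3.2
(4) = 2*d - 2
(5) = 8*s - 5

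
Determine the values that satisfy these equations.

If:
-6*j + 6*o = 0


Then:
j = o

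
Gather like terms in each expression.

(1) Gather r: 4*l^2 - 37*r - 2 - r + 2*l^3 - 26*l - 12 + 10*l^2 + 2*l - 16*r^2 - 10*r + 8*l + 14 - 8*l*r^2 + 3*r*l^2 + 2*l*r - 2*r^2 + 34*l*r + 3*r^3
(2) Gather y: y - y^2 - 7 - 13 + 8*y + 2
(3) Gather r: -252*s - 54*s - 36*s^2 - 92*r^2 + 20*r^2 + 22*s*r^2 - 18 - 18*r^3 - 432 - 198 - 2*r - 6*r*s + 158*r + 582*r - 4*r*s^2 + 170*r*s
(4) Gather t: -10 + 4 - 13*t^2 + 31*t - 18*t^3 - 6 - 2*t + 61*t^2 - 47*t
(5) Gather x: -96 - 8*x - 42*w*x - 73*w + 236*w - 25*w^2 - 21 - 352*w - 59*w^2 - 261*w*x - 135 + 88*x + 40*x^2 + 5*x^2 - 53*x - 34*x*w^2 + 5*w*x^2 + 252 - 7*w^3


(1) = 2*l^3 + 14*l^2 - 16*l + 3*r^3 + r^2*(-8*l - 18) + r*(3*l^2 + 36*l - 48)
(2) = -y^2 + 9*y - 18
(3) = -18*r^3 + r^2*(22*s - 72) + r*(-4*s^2 + 164*s + 738) - 36*s^2 - 306*s - 648
(4) = -18*t^3 + 48*t^2 - 18*t - 12
(5) = -7*w^3 - 84*w^2 - 189*w + x^2*(5*w + 45) + x*(-34*w^2 - 303*w + 27)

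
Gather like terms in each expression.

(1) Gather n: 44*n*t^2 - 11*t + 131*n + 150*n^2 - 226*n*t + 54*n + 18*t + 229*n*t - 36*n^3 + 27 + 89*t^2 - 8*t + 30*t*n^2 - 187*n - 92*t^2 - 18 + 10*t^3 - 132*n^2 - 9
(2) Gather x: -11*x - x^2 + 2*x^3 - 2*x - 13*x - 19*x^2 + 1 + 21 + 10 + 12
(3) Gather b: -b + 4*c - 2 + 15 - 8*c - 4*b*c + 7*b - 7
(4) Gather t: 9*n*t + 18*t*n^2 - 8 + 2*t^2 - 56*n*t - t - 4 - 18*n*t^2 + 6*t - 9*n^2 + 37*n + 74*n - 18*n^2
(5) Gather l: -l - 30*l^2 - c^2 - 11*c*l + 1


(1) = -36*n^3 + n^2*(30*t + 18) + n*(44*t^2 + 3*t - 2) + 10*t^3 - 3*t^2 - t
(2) = 2*x^3 - 20*x^2 - 26*x + 44
(3) = b*(6 - 4*c) - 4*c + 6
(4) = -27*n^2 + 111*n + t^2*(2 - 18*n) + t*(18*n^2 - 47*n + 5) - 12
(5) = -c^2 - 30*l^2 + l*(-11*c - 1) + 1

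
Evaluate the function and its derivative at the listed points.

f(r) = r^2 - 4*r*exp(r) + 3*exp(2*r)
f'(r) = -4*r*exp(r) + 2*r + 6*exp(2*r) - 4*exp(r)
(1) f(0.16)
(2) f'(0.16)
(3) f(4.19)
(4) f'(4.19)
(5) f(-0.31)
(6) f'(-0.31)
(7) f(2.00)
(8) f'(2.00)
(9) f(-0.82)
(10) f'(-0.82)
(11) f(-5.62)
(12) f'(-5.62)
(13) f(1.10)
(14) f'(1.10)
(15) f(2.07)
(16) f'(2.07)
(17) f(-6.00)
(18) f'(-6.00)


(1) = 3.41
(2) = 3.14
(3) = 11988.04
(4) = 24791.80
(5) = 2.62
(6) = 0.58
(7) = 108.68
(8) = 242.92
(9) = 2.70
(10) = -0.79
(11) = 31.67
(12) = -11.17
(13) = 15.07
(14) = 31.12
(15) = 127.08
(16) = 283.64
(17) = 36.06
(18) = -11.95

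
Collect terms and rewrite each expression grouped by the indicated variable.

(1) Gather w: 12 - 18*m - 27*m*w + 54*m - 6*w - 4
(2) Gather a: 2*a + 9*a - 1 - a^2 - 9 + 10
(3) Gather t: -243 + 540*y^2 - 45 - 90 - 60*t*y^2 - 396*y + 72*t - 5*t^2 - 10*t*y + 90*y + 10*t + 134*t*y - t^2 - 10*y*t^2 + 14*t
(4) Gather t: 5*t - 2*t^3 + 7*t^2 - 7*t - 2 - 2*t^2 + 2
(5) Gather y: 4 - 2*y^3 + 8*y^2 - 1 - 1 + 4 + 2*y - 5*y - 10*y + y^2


(1) = 36*m + w*(-27*m - 6) + 8
(2) = -a^2 + 11*a
(3) = t^2*(-10*y - 6) + t*(-60*y^2 + 124*y + 96) + 540*y^2 - 306*y - 378
(4) = -2*t^3 + 5*t^2 - 2*t
(5) = -2*y^3 + 9*y^2 - 13*y + 6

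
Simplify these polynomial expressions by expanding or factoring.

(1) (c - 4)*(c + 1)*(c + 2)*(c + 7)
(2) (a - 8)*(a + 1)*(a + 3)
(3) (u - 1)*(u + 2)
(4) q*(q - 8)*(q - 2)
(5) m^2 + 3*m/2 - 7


(1) = c^4 + 6*c^3 - 17*c^2 - 78*c - 56
(2) = a^3 - 4*a^2 - 29*a - 24
(3) = u^2 + u - 2
(4) = q^3 - 10*q^2 + 16*q
(5) = (m - 2)*(m + 7/2)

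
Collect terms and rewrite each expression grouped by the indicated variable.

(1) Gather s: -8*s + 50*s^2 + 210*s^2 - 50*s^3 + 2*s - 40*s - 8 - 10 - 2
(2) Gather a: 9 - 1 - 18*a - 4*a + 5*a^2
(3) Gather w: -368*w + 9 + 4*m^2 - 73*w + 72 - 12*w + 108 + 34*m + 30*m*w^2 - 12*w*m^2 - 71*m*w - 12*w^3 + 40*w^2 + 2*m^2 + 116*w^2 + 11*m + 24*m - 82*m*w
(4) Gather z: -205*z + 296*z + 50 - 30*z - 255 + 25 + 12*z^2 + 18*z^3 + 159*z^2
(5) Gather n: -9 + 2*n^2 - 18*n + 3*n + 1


(1) = -50*s^3 + 260*s^2 - 46*s - 20
(2) = 5*a^2 - 22*a + 8
(3) = 6*m^2 + 69*m - 12*w^3 + w^2*(30*m + 156) + w*(-12*m^2 - 153*m - 453) + 189
(4) = 18*z^3 + 171*z^2 + 61*z - 180
(5) = 2*n^2 - 15*n - 8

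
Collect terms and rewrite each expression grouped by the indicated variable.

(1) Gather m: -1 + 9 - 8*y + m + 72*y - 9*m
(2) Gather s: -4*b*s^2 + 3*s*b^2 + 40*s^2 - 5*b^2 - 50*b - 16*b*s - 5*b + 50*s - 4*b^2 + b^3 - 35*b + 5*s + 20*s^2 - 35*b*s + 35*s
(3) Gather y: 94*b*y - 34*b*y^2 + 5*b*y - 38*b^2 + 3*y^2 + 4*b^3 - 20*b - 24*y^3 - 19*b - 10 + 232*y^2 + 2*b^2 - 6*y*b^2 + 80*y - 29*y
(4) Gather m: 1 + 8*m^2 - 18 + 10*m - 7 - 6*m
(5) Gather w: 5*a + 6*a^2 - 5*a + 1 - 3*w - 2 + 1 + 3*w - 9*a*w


(1) = -8*m + 64*y + 8
(2) = b^3 - 9*b^2 - 90*b + s^2*(60 - 4*b) + s*(3*b^2 - 51*b + 90)
(3) = 4*b^3 - 36*b^2 - 39*b - 24*y^3 + y^2*(235 - 34*b) + y*(-6*b^2 + 99*b + 51) - 10
(4) = 8*m^2 + 4*m - 24
(5) = 6*a^2 - 9*a*w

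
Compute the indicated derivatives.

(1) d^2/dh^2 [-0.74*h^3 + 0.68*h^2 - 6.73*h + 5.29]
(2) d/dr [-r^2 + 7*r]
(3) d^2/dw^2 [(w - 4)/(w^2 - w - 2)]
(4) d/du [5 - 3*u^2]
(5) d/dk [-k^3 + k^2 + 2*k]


(1) = 1.36 - 4.44*h
(2) = 7 - 2*r
(3) = 2*((5 - 3*w)*(-w^2 + w + 2) - (w - 4)*(2*w - 1)^2)/(-w^2 + w + 2)^3
(4) = -6*u
(5) = -3*k^2 + 2*k + 2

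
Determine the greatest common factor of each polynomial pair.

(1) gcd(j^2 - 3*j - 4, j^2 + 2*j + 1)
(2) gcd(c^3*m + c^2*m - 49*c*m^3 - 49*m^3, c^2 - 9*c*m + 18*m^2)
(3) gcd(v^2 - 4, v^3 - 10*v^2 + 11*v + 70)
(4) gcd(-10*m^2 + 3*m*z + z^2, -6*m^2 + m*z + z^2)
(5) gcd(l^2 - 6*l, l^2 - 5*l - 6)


(1) = gcd((j - 4)*(j + 1), (j + 1)^2) = j + 1
(2) = 1
(3) = v + 2
(4) = -2*m + z
(5) = gcd(l*(l - 6), (l - 6)*(l + 1)) = l - 6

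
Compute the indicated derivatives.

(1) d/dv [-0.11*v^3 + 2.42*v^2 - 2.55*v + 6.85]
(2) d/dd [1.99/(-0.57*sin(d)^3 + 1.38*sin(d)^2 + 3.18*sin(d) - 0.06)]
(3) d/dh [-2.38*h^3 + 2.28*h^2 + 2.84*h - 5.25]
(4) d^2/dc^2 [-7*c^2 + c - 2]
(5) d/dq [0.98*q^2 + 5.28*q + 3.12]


(1) = -0.33*v^2 + 4.84*v - 2.55
(2) = (3.4029*sin(d)^2 - 5.4924*sin(d) - 6.3282)*cos(d)/(0.57*sin(d)^3 - 1.38*sin(d)^2 - 3.18*sin(d) + 0.06)^2
(3) = -7.14*h^2 + 4.56*h + 2.84
(4) = -14
(5) = 1.96*q + 5.28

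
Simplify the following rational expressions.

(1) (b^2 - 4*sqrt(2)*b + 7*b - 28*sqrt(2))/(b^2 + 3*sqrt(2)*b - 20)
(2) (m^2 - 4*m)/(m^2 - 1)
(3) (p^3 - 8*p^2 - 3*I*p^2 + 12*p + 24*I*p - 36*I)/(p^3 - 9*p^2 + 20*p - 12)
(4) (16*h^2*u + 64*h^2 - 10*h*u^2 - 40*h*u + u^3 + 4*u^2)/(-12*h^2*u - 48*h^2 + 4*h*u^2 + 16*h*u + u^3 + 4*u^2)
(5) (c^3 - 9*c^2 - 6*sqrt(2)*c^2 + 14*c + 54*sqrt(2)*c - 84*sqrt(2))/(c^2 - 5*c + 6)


(1) = (b^2 + b*(7 - 4*sqrt(2)) - 28*sqrt(2))/(b^2 + 3*sqrt(2)*b - 20)
(2) = (m^2 - 4*m)/(m^2 - 1)
(3) = (p - 3*I)/(p - 1)
(4) = (-8*h + u)/(6*h + u)
(5) = (c^2 + c*(-6*sqrt(2) - 7) + 42*sqrt(2))/(c - 3)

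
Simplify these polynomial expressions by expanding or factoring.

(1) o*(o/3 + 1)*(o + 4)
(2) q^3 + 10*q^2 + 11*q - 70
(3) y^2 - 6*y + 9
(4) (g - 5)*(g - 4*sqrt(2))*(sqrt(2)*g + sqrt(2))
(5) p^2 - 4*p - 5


(1) = o^3/3 + 7*o^2/3 + 4*o
(2) = (q - 2)*(q + 5)*(q + 7)
(3) = (y - 3)^2
(4) = sqrt(2)*g^3 - 8*g^2 - 4*sqrt(2)*g^2 - 5*sqrt(2)*g + 32*g + 40
(5) = (p - 5)*(p + 1)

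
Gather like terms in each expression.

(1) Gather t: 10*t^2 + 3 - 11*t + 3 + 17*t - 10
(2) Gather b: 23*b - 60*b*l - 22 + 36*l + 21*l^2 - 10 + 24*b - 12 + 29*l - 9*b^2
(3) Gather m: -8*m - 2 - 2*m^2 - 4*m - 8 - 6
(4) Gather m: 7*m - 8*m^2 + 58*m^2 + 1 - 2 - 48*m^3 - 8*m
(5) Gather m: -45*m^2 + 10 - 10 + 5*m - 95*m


(1) = 10*t^2 + 6*t - 4
(2) = -9*b^2 + b*(47 - 60*l) + 21*l^2 + 65*l - 44
(3) = -2*m^2 - 12*m - 16
(4) = -48*m^3 + 50*m^2 - m - 1
(5) = -45*m^2 - 90*m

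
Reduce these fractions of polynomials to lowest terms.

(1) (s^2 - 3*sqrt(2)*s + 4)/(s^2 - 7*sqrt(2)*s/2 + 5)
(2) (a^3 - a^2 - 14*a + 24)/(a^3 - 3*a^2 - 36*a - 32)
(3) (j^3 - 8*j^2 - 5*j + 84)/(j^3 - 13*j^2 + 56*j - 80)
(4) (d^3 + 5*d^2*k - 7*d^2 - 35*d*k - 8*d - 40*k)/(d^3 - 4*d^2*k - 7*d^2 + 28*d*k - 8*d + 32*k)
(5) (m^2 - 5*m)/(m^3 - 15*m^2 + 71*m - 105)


(1) = (2*s - 4*sqrt(2))/(2*s - 5*sqrt(2))
(2) = (a^2 - 5*a + 6)/(a^2 - 7*a - 8)
(3) = (j^2 - 4*j - 21)/(j^2 - 9*j + 20)
(4) = (d + 5*k)/(d - 4*k)
(5) = m/(m^2 - 10*m + 21)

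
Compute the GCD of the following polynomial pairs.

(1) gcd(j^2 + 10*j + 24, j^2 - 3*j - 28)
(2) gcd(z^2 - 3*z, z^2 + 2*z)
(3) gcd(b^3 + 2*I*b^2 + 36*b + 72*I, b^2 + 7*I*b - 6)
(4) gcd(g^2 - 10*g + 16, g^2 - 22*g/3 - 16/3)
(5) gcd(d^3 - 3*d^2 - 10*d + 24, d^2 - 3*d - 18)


(1) = gcd((j + 4)*(j + 6), (j - 7)*(j + 4)) = j + 4
(2) = z
(3) = b + 6*I
(4) = gcd((g - 8)*(g - 2), (g - 8)*(g + 2/3)) = g - 8
(5) = d + 3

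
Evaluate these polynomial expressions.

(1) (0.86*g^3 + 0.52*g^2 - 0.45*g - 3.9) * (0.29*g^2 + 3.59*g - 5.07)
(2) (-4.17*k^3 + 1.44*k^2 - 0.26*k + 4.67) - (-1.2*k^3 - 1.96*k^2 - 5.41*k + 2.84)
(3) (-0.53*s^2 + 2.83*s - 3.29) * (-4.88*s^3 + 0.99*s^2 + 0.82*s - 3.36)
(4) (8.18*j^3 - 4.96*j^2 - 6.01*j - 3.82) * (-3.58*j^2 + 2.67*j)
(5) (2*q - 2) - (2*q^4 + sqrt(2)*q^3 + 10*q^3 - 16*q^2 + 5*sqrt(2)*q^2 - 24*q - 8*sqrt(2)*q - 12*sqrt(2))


(1) = 0.2494*g^5 + 3.2382*g^4 - 2.6239*g^3 - 5.3829*g^2 - 11.7195*g + 19.773
(2) = -2.97*k^3 + 3.4*k^2 + 5.15*k + 1.83
(3) = 2.5864*s^5 - 14.3351*s^4 + 18.4223*s^3 + 0.8443*s^2 - 12.2066*s + 11.0544
(4) = -29.2844*j^5 + 39.5974*j^4 + 8.2726*j^3 - 2.3711*j^2 - 10.1994*j
(5) = -2*q^4 - 10*q^3 - sqrt(2)*q^3 - 5*sqrt(2)*q^2 + 16*q^2 + 8*sqrt(2)*q + 26*q - 2 + 12*sqrt(2)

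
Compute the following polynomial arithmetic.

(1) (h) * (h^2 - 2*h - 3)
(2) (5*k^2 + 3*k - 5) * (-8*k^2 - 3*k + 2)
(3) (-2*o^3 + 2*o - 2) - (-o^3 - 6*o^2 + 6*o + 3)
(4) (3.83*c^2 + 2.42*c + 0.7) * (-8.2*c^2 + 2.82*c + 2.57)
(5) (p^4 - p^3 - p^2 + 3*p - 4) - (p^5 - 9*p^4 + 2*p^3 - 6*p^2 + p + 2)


(1) = h^3 - 2*h^2 - 3*h
(2) = -40*k^4 - 39*k^3 + 41*k^2 + 21*k - 10
(3) = -o^3 + 6*o^2 - 4*o - 5
(4) = -31.406*c^4 - 9.0434*c^3 + 10.9275*c^2 + 8.1934*c + 1.799
(5) = -p^5 + 10*p^4 - 3*p^3 + 5*p^2 + 2*p - 6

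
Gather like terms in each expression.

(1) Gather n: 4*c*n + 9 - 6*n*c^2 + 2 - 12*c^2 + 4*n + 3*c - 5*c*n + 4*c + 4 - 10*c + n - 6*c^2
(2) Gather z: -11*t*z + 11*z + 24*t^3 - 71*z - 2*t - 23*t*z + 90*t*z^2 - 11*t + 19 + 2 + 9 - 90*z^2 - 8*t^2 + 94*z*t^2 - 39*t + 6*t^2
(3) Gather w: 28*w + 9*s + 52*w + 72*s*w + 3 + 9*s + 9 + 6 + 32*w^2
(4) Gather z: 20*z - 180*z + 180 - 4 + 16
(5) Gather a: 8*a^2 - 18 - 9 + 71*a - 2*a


(1) = -18*c^2 - 3*c + n*(-6*c^2 - c + 5) + 15
(2) = 24*t^3 - 2*t^2 - 52*t + z^2*(90*t - 90) + z*(94*t^2 - 34*t - 60) + 30
(3) = 18*s + 32*w^2 + w*(72*s + 80) + 18
(4) = 192 - 160*z
(5) = 8*a^2 + 69*a - 27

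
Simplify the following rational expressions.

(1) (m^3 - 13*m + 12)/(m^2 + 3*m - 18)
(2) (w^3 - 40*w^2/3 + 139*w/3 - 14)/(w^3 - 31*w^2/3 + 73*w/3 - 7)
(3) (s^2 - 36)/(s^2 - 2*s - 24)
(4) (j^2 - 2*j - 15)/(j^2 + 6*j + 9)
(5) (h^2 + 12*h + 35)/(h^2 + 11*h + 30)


(1) = (m^2 + 3*m - 4)/(m + 6)
(2) = (w - 6)/(w - 3)
(3) = (s + 6)/(s + 4)
(4) = (j - 5)/(j + 3)
(5) = (h + 7)/(h + 6)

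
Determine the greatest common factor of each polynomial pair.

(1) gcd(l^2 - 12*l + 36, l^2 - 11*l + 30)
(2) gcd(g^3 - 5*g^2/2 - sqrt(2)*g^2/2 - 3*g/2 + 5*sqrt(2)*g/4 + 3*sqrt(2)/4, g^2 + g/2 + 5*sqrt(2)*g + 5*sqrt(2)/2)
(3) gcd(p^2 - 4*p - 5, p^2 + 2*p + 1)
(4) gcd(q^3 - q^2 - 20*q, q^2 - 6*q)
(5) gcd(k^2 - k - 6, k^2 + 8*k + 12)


(1) = gcd((l - 6)^2, (l - 6)*(l - 5)) = l - 6
(2) = g + 1/2
(3) = gcd((p - 5)*(p + 1), (p + 1)^2) = p + 1
(4) = q
(5) = gcd((k - 3)*(k + 2), (k + 2)*(k + 6)) = k + 2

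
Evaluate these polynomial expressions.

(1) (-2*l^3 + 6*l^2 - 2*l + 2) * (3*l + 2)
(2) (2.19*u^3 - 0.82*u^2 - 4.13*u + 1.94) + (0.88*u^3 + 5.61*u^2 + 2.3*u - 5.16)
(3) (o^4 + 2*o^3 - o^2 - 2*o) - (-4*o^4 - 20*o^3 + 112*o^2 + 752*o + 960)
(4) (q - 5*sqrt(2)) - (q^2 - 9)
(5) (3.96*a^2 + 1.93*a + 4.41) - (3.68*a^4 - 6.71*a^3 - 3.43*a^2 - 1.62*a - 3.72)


(1) = -6*l^4 + 14*l^3 + 6*l^2 + 2*l + 4
(2) = 3.07*u^3 + 4.79*u^2 - 1.83*u - 3.22
(3) = 5*o^4 + 22*o^3 - 113*o^2 - 754*o - 960
(4) = -q^2 + q - 5*sqrt(2) + 9
(5) = -3.68*a^4 + 6.71*a^3 + 7.39*a^2 + 3.55*a + 8.13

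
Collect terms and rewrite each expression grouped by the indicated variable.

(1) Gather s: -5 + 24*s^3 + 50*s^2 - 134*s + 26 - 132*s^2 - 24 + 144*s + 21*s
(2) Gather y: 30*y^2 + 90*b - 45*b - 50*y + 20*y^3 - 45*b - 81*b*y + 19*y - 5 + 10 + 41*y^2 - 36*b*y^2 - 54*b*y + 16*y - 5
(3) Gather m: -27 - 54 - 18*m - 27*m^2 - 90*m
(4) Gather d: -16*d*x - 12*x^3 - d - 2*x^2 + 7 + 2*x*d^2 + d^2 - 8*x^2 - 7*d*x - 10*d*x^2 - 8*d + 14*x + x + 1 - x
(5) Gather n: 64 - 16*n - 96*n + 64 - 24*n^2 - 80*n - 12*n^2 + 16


(1) = 24*s^3 - 82*s^2 + 31*s - 3
(2) = 20*y^3 + y^2*(71 - 36*b) + y*(-135*b - 15)
(3) = -27*m^2 - 108*m - 81
(4) = d^2*(2*x + 1) + d*(-10*x^2 - 23*x - 9) - 12*x^3 - 10*x^2 + 14*x + 8
(5) = -36*n^2 - 192*n + 144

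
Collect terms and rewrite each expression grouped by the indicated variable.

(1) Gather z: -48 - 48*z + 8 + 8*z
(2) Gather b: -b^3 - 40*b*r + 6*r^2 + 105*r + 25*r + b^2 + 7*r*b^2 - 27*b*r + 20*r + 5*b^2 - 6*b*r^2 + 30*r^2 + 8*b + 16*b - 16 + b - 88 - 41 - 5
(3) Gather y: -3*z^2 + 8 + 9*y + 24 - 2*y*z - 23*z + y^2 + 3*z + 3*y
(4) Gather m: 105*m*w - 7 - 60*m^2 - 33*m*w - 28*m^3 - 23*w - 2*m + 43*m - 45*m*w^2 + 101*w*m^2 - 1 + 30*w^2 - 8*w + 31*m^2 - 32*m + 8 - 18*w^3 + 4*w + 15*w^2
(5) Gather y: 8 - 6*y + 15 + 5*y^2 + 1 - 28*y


(1) = -40*z - 40
(2) = -b^3 + b^2*(7*r + 6) + b*(-6*r^2 - 67*r + 25) + 36*r^2 + 150*r - 150
(3) = y^2 + y*(12 - 2*z) - 3*z^2 - 20*z + 32
(4) = -28*m^3 + m^2*(101*w - 29) + m*(-45*w^2 + 72*w + 9) - 18*w^3 + 45*w^2 - 27*w
(5) = 5*y^2 - 34*y + 24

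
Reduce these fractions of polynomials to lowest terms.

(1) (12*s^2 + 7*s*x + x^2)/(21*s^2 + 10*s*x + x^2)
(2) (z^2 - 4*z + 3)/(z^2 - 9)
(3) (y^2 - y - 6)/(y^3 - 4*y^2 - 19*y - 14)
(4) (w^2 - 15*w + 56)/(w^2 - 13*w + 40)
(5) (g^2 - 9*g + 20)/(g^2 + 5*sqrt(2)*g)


(1) = (4*s + x)/(7*s + x)
(2) = (z - 1)/(z + 3)
(3) = (y - 3)/(y^2 - 6*y - 7)
(4) = (w - 7)/(w - 5)
(5) = (g^2 - 9*g + 20)/(g^2 + 5*sqrt(2)*g)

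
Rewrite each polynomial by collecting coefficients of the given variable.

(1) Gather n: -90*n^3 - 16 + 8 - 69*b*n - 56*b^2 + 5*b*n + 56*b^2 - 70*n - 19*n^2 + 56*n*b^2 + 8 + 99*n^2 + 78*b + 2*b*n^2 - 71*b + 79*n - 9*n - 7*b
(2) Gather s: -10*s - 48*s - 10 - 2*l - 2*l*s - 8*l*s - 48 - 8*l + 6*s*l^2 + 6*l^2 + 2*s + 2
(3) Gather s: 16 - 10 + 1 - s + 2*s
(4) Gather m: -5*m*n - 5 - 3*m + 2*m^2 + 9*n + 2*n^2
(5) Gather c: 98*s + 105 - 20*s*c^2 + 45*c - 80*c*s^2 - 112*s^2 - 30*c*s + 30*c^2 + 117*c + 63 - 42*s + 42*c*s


(1) = -90*n^3 + n^2*(2*b + 80) + n*(56*b^2 - 64*b)
(2) = 6*l^2 - 10*l + s*(6*l^2 - 10*l - 56) - 56
(3) = s + 7
(4) = 2*m^2 + m*(-5*n - 3) + 2*n^2 + 9*n - 5
(5) = c^2*(30 - 20*s) + c*(-80*s^2 + 12*s + 162) - 112*s^2 + 56*s + 168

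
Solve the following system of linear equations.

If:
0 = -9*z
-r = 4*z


Then:
r = 0
z = 0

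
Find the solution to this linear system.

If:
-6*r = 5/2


Then:
r = -5/12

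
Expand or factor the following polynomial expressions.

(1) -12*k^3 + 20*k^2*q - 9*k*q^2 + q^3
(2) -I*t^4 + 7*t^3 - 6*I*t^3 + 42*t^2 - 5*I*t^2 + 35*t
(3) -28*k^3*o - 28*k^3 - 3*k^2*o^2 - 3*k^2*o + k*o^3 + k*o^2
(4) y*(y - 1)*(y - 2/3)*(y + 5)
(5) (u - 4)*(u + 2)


(1) = (-6*k + q)*(-2*k + q)*(-k + q)
(2) = t*(t + 5)*(t + 7*I)*(-I*t - I)
(3) = (-7*k + o)*(4*k + o)*(k*o + k)
(4) = y^4 + 10*y^3/3 - 23*y^2/3 + 10*y/3
(5) = u^2 - 2*u - 8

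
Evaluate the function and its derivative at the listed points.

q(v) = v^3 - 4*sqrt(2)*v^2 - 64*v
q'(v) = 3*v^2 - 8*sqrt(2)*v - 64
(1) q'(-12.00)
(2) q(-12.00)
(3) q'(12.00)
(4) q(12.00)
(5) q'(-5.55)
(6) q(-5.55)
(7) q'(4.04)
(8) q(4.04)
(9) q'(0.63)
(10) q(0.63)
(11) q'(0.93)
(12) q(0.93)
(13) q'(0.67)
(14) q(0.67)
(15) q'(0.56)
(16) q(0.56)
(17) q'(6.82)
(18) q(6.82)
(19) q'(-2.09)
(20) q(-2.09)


(1) = 503.76
(2) = -1774.59
(3) = 232.24
(4) = 145.41
(5) = 91.20
(6) = 10.00
(7) = -60.74
(8) = -284.95
(9) = -69.94
(10) = -42.32
(11) = -71.93
(12) = -63.61
(13) = -70.23
(14) = -45.12
(15) = -69.39
(16) = -37.44
(17) = -1.62
(18) = -382.38
(19) = -27.25
(20) = 99.92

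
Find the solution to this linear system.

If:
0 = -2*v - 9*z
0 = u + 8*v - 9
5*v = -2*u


Then:
u = -45/11
v = 18/11
z = -4/11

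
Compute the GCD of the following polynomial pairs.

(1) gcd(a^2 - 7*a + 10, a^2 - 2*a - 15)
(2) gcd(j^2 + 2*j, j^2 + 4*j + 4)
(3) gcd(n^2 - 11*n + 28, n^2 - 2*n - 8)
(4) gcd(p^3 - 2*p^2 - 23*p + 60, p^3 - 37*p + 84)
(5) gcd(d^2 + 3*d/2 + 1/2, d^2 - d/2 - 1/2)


(1) = a - 5
(2) = j + 2
(3) = n - 4
(4) = gcd((p - 4)*(p - 3)*(p + 5), (p - 4)*(p - 3)*(p + 7)) = p^2 - 7*p + 12
(5) = gcd((d + 1/2)*(d + 1), (d - 1)*(d + 1/2)) = d + 1/2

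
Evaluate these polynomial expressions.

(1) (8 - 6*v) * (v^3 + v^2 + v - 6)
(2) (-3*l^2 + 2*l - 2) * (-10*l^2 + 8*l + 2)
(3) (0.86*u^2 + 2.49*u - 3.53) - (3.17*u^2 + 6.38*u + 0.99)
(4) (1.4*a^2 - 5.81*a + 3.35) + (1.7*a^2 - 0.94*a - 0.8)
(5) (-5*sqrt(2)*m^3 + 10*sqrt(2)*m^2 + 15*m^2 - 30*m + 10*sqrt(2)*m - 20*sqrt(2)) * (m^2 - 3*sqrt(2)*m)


(1) = -6*v^4 + 2*v^3 + 2*v^2 + 44*v - 48
(2) = 30*l^4 - 44*l^3 + 30*l^2 - 12*l - 4
(3) = -2.31*u^2 - 3.89*u - 4.52
(4) = 3.1*a^2 - 6.75*a + 2.55
(5) = -5*sqrt(2)*m^5 + 10*sqrt(2)*m^4 + 45*m^4 - 90*m^3 - 35*sqrt(2)*m^3 - 60*m^2 + 70*sqrt(2)*m^2 + 120*m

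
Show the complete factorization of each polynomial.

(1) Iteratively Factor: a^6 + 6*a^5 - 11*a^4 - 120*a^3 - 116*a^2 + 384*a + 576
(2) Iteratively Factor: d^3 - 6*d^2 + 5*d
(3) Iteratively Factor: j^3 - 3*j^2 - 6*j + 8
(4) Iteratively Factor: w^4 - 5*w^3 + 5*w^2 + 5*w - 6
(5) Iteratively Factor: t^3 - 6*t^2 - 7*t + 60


(1) = (a - 4)*(a^5 + 10*a^4 + 29*a^3 - 4*a^2 - 132*a - 144) = (a - 4)*(a + 3)*(a^4 + 7*a^3 + 8*a^2 - 28*a - 48) = (a - 4)*(a + 3)^2*(a^3 + 4*a^2 - 4*a - 16) = (a - 4)*(a + 3)^2*(a + 4)*(a^2 - 4) = (a - 4)*(a - 2)*(a + 3)^2*(a + 4)*(a + 2)
(2) = (d - 1)*(d^2 - 5*d) = d*(d - 1)*(d - 5)
(3) = (j + 2)*(j^2 - 5*j + 4) = (j - 4)*(j + 2)*(j - 1)
(4) = (w - 3)*(w^3 - 2*w^2 - w + 2) = (w - 3)*(w + 1)*(w^2 - 3*w + 2) = (w - 3)*(w - 2)*(w + 1)*(w - 1)
(5) = (t + 3)*(t^2 - 9*t + 20) = (t - 4)*(t + 3)*(t - 5)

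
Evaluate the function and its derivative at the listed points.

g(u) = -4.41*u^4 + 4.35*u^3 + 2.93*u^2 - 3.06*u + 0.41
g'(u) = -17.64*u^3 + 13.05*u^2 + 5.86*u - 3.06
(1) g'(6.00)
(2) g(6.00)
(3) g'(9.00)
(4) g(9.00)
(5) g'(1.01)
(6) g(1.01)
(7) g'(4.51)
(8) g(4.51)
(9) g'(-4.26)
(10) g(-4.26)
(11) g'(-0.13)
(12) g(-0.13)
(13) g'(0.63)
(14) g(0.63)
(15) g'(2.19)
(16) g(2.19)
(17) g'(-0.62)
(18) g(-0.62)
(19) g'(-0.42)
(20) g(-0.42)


(1) = -3308.34
(2) = -4688.23
(3) = -11752.83
(4) = -25552.66
(5) = -2.00
(6) = 0.20
(7) = -1329.38
(8) = -1379.26
(9) = 1572.53
(10) = -1722.04
(11) = -3.56
(12) = 0.85
(13) = 1.40
(14) = 0.04
(15) = -112.92
(16) = -47.99
(17) = 2.53
(18) = 1.75
(19) = -1.91
(20) = 1.75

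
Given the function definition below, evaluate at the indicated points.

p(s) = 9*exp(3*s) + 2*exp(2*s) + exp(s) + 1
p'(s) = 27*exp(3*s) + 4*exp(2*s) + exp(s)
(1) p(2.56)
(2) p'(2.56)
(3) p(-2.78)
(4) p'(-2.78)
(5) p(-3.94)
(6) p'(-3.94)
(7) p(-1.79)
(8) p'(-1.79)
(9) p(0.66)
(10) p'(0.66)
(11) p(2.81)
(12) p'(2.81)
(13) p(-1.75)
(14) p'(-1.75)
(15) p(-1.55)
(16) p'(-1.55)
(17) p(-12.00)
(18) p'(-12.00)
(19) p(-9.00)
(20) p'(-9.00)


(1) = 19830.18
(2) = 59127.01
(3) = 1.07
(4) = 0.08
(5) = 1.02
(6) = 0.02
(7) = 1.26
(8) = 0.40
(9) = 75.61
(10) = 212.46
(11) = 41811.89
(12) = 124847.67
(13) = 1.28
(14) = 0.44
(15) = 1.39
(16) = 0.65
(17) = 1.00
(18) = 0.00
(19) = 1.00
(20) = 0.00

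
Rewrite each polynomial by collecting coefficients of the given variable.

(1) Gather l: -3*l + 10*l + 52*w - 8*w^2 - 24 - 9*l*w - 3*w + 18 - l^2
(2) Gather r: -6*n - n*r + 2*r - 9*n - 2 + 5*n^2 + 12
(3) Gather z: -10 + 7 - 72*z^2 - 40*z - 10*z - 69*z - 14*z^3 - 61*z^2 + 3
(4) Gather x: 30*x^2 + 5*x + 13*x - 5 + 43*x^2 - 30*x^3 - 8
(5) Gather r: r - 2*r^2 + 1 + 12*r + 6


(1) = -l^2 + l*(7 - 9*w) - 8*w^2 + 49*w - 6
(2) = 5*n^2 - 15*n + r*(2 - n) + 10
(3) = -14*z^3 - 133*z^2 - 119*z
(4) = -30*x^3 + 73*x^2 + 18*x - 13
(5) = -2*r^2 + 13*r + 7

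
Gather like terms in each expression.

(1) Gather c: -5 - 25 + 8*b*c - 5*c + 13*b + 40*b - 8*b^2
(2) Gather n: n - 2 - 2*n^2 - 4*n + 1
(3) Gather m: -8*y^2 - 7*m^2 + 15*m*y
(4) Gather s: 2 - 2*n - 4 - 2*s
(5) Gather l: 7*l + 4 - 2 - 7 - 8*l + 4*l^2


(1) = -8*b^2 + 53*b + c*(8*b - 5) - 30
(2) = -2*n^2 - 3*n - 1
(3) = -7*m^2 + 15*m*y - 8*y^2
(4) = -2*n - 2*s - 2
(5) = 4*l^2 - l - 5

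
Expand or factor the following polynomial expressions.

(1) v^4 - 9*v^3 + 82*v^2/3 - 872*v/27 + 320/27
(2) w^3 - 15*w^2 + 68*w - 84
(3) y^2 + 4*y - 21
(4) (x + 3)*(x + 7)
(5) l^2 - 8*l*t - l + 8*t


(1) = (v - 4)*(v - 8/3)*(v - 5/3)*(v - 2/3)
(2) = (w - 7)*(w - 6)*(w - 2)
(3) = (y - 3)*(y + 7)
(4) = x^2 + 10*x + 21
(5) = (l - 1)*(l - 8*t)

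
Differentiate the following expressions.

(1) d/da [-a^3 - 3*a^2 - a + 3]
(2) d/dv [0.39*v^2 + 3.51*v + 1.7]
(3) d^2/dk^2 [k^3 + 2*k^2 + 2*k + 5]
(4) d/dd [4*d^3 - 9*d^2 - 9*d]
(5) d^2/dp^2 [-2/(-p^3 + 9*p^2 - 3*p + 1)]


(1) = -3*a^2 - 6*a - 1
(2) = 0.78*v + 3.51
(3) = 6*k + 4
(4) = 12*d^2 - 18*d - 9
(5) = 12*((3 - p)*(p^3 - 9*p^2 + 3*p - 1) + 3*(p^2 - 6*p + 1)^2)/(p^3 - 9*p^2 + 3*p - 1)^3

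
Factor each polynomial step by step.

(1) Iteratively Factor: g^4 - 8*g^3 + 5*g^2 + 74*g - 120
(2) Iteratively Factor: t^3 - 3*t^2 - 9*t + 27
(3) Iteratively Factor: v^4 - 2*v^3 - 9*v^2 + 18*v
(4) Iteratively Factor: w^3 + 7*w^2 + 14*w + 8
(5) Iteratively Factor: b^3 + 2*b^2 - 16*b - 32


(1) = (g + 3)*(g^3 - 11*g^2 + 38*g - 40) = (g - 5)*(g + 3)*(g^2 - 6*g + 8) = (g - 5)*(g - 4)*(g + 3)*(g - 2)
(2) = (t + 3)*(t^2 - 6*t + 9) = (t - 3)*(t + 3)*(t - 3)
(3) = (v - 2)*(v^3 - 9*v) = (v - 2)*(v + 3)*(v^2 - 3*v) = (v - 3)*(v - 2)*(v + 3)*(v)
(4) = (w + 4)*(w^2 + 3*w + 2) = (w + 1)*(w + 4)*(w + 2)
(5) = (b + 2)*(b^2 - 16) = (b + 2)*(b + 4)*(b - 4)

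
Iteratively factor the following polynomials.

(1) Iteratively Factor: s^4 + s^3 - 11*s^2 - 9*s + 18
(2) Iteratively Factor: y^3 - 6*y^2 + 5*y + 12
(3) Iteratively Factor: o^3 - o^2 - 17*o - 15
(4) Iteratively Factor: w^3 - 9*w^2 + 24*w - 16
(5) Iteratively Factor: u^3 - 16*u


(1) = (s - 3)*(s^3 + 4*s^2 + s - 6) = (s - 3)*(s + 2)*(s^2 + 2*s - 3) = (s - 3)*(s + 2)*(s + 3)*(s - 1)
(2) = (y - 3)*(y^2 - 3*y - 4) = (y - 3)*(y + 1)*(y - 4)
(3) = (o + 1)*(o^2 - 2*o - 15) = (o + 1)*(o + 3)*(o - 5)
(4) = (w - 4)*(w^2 - 5*w + 4) = (w - 4)^2*(w - 1)
(5) = (u)*(u^2 - 16) = u*(u - 4)*(u + 4)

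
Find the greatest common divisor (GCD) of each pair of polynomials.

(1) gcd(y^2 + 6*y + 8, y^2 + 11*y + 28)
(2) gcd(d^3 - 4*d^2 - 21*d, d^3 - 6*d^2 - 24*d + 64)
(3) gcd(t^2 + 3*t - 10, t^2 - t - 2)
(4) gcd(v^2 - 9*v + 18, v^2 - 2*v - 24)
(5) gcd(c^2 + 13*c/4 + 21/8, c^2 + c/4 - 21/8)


(1) = gcd((y + 2)*(y + 4), (y + 4)*(y + 7)) = y + 4
(2) = 1
(3) = t - 2
(4) = v - 6
(5) = gcd((c + 3/2)*(c + 7/4), (c - 3/2)*(c + 7/4)) = c + 7/4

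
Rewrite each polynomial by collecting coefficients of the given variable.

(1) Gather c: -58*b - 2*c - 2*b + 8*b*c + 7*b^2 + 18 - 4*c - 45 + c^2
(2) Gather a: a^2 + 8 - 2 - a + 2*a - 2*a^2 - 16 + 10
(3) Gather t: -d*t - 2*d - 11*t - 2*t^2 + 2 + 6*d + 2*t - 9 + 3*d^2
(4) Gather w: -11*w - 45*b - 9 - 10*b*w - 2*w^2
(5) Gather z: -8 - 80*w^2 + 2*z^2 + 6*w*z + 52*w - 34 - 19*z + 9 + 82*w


(1) = 7*b^2 - 60*b + c^2 + c*(8*b - 6) - 27
(2) = -a^2 + a
(3) = 3*d^2 + 4*d - 2*t^2 + t*(-d - 9) - 7
(4) = -45*b - 2*w^2 + w*(-10*b - 11) - 9
(5) = -80*w^2 + 134*w + 2*z^2 + z*(6*w - 19) - 33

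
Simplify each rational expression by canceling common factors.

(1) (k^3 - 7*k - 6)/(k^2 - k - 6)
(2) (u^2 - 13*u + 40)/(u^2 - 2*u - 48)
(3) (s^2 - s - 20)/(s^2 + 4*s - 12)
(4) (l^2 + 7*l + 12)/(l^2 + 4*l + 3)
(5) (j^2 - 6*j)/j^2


(1) = k + 1
(2) = (u - 5)/(u + 6)
(3) = (s^2 - s - 20)/(s^2 + 4*s - 12)
(4) = (l + 4)/(l + 1)
(5) = (j - 6)/j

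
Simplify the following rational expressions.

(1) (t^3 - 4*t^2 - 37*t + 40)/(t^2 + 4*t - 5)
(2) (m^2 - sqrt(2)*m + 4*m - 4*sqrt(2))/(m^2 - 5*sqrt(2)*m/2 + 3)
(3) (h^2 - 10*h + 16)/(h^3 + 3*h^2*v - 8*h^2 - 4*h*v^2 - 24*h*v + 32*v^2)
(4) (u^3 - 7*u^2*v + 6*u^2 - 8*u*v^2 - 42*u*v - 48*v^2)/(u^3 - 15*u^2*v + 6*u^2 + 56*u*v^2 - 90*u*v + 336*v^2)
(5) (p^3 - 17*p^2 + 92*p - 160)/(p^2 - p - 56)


(1) = t - 8
(2) = (2*m + 8)/(2*m - 3*sqrt(2))
(3) = (2 - h)/(-h^2 - 3*h*v + 4*v^2)
(4) = (u + v)/(u - 7*v)
(5) = (p^2 - 9*p + 20)/(p + 7)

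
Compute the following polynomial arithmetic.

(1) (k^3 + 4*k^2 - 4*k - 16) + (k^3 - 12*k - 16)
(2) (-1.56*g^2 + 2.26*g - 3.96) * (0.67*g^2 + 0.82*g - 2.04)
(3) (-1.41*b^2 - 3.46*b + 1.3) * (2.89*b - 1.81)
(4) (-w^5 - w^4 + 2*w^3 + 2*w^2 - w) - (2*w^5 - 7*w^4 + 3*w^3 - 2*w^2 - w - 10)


(1) = 2*k^3 + 4*k^2 - 16*k - 32
(2) = -1.0452*g^4 + 0.235*g^3 + 2.3824*g^2 - 7.8576*g + 8.0784
(3) = -4.0749*b^3 - 7.4473*b^2 + 10.0196*b - 2.353
(4) = -3*w^5 + 6*w^4 - w^3 + 4*w^2 + 10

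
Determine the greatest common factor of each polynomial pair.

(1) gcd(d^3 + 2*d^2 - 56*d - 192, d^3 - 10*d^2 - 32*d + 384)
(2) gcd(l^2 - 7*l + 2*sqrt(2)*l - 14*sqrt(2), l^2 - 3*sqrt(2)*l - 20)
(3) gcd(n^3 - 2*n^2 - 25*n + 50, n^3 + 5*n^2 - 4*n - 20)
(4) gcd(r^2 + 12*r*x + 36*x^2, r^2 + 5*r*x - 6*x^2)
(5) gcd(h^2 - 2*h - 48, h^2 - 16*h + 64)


(1) = gcd((d - 8)*(d + 4)*(d + 6), (d - 8)^2*(d + 6)) = d^2 - 2*d - 48
(2) = gcd((l - 7)*(l + 2*sqrt(2)), (l - 5*sqrt(2))*(l + 2*sqrt(2))) = l + 2*sqrt(2)
(3) = n^2 + 3*n - 10
(4) = gcd((r + 6*x)^2, (r - x)*(r + 6*x)) = r + 6*x
(5) = h - 8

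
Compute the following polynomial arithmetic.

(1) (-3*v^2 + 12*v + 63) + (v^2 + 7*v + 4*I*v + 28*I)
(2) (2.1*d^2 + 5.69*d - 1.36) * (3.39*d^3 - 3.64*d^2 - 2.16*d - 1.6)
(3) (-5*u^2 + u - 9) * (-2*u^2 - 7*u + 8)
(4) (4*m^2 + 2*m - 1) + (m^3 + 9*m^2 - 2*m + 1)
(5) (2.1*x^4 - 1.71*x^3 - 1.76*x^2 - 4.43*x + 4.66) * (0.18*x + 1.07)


(1) = -2*v^2 + 19*v + 4*I*v + 63 + 28*I
(2) = 7.119*d^5 + 11.6451*d^4 - 29.858*d^3 - 10.7*d^2 - 6.1664*d + 2.176
(3) = 10*u^4 + 33*u^3 - 29*u^2 + 71*u - 72
(4) = m^3 + 13*m^2
(5) = 0.378*x^5 + 1.9392*x^4 - 2.1465*x^3 - 2.6806*x^2 - 3.9013*x + 4.9862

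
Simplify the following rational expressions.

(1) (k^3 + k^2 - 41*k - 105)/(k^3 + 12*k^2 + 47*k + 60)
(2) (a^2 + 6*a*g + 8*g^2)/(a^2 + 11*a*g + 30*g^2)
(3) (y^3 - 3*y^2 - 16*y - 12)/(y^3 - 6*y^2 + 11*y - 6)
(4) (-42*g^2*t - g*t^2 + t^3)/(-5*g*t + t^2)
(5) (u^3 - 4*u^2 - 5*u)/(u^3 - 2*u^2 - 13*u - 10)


(1) = (k - 7)/(k + 4)
(2) = (a^2 + 6*a*g + 8*g^2)/(a^2 + 11*a*g + 30*g^2)
(3) = (y^3 - 3*y^2 - 16*y - 12)/(y^3 - 6*y^2 + 11*y - 6)
(4) = (-42*g^2 - g*t + t^2)/(-5*g + t)
(5) = u/(u + 2)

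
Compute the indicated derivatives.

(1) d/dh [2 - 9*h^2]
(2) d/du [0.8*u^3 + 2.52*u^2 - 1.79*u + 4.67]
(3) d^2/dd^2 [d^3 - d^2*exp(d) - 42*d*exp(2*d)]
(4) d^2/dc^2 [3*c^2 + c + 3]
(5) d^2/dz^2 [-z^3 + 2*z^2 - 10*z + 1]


(1) = -18*h
(2) = 2.4*u^2 + 5.04*u - 1.79
(3) = -d^2*exp(d) - 168*d*exp(2*d) - 4*d*exp(d) + 6*d - 168*exp(2*d) - 2*exp(d)
(4) = 6
(5) = 4 - 6*z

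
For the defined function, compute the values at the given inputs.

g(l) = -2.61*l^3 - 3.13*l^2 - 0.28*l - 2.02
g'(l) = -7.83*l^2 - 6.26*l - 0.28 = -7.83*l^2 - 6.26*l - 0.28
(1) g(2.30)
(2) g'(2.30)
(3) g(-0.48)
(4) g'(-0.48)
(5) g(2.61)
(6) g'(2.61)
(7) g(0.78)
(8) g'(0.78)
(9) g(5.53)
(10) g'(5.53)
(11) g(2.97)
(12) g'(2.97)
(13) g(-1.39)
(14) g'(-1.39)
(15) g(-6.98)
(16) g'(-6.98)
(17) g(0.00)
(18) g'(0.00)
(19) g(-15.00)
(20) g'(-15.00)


(1) = -50.98
(2) = -56.10
(3) = -2.32
(4) = 0.92
(5) = -70.48
(6) = -69.96
(7) = -5.38
(8) = -9.93
(9) = -540.67
(10) = -274.35
(11) = -98.84
(12) = -87.94
(13) = -0.67
(14) = -6.71
(15) = 735.02
(16) = -338.07
(17) = -2.02
(18) = -0.28
(19) = 8106.68
(20) = -1668.13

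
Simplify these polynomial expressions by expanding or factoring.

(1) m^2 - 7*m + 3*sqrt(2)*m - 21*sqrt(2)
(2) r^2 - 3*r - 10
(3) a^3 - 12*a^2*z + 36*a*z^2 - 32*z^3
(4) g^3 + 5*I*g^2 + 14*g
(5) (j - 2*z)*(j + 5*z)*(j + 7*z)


(1) = (m - 7)*(m + 3*sqrt(2))
(2) = (r - 5)*(r + 2)
(3) = (a - 8*z)*(a - 2*z)^2
(4) = g*(g - 2*I)*(g + 7*I)
(5) = j^3 + 10*j^2*z + 11*j*z^2 - 70*z^3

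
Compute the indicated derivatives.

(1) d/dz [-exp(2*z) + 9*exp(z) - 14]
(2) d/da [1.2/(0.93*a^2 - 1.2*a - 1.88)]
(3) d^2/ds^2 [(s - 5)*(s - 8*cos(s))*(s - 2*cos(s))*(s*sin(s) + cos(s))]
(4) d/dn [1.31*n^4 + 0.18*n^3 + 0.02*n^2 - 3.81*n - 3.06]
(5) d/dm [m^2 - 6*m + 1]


(1) = (9 - 2*exp(z))*exp(z)
(2) = (1.44 - 2.232*a)/(-0.93*a^2 + 1.2*a + 1.88)^2
(3) = -s^4*sin(s) + 5*s^3*sin(s) + 20*s^3*sin(2*s) + 7*s^3*cos(s) + 2*s^2*sin(s) - 100*s^2*sin(2*s) - 36*s^2*sin(3*s) - 25*s^2*cos(s) - 40*s^2*cos(2*s) + 10*s*sin(s) + 10*s*sin(2*s) + 180*s*sin(3*s) + 10*s*cos(s) + 100*s*cos(2*s) + 12*s*cos(3*s) - 16*sin(s) - 50*sin(2*s) - 16*sin(3*s) + 10*cos(s) - 10*cos(2*s) + 60*cos(3*s) - 10
(4) = 5.24*n^3 + 0.54*n^2 + 0.04*n - 3.81
(5) = 2*m - 6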